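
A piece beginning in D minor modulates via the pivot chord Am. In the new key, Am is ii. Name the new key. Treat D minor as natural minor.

The numeral ii denotes a minor triad on scale degree 2. With A on degree 2, the tonic of the new key is G.
Degree 2 carries a minor triad in major keys, so the destination is G major.
Check: the diatonic triads of G major are G (I), Am (ii), Bm (iii), C (IV), D (V), Em (vi), F♯dim (vii°) — Am is indeed ii.

G major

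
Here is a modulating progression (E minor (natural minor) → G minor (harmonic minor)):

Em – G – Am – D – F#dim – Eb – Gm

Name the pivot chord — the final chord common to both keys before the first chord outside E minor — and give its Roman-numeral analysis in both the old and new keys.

Chords diatonic to E minor: Em, F#dim, G, Am, Bm, C, D.
Reading the progression, the first chord not in that set is Eb, so the modulation leaves E minor there.
The chord immediately before Eb is F#dim, which is diatonic to both keys: ii° in E minor and vii° in G minor.

F#dim — ii° in E minor, vii° in G minor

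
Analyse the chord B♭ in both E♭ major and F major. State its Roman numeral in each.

The scale of E♭ major is E♭ F G A♭ B♭ C D; B♭ is degree 5, and the triad built there (B♭-D-F) is major, so it is V.
The scale of F major is F G A B♭ C D E; B♭ is degree 4, and the triad built there (B♭-D-F) is major, so it is IV.

V in E♭ major; IV in F major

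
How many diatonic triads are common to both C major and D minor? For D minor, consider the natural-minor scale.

Diatonic triads of C major: C (I), Dm (ii), Em (iii), F (IV), G (V), Am (vi), Bdim (vii°).
Diatonic triads of D minor (natural minor): Dm (i), Edim (ii°), F (III), Gm (iv), Am (v), Bb (VI), C (VII).
Matching root and quality in both lists: C, Dm, F, Am.
That gives 4 common triads.

4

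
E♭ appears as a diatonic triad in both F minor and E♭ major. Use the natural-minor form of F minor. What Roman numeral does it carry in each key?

VII in F minor; I in E♭ major

The scale of F minor (natural minor) is F G A♭ B♭ C D♭ E♭; E♭ is degree 7, and the triad built there (E♭-G-B♭) is major, so it is VII.
The scale of E♭ major is E♭ F G A♭ B♭ C D; E♭ is degree 1, and the triad built there (E♭-G-B♭) is major, so it is I.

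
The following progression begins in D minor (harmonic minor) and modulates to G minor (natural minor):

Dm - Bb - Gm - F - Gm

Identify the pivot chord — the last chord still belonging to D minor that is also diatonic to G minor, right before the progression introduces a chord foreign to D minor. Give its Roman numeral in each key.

Gm — iv in D minor, i in G minor

Chords diatonic to D minor: Dm, Edim, Faug, Gm, A, Bb, C#dim.
Reading the progression, the first chord not in that set is F, so the modulation leaves D minor there.
The chord immediately before F is Gm, which is diatonic to both keys: iv in D minor and i in G minor.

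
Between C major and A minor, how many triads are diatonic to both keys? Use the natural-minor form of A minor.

Diatonic triads of C major: C (I), Dm (ii), Em (iii), F (IV), G (V), Am (vi), Bdim (vii°).
Diatonic triads of A minor (natural minor): Am (i), Bdim (ii°), C (III), Dm (iv), Em (v), F (VI), G (VII).
Matching root and quality in both lists: C, Dm, Em, F, G, Am, Bdim.
That gives 7 common triads.

7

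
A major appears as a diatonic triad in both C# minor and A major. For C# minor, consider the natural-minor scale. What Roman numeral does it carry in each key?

The scale of C# minor (natural minor) is C# D# E F# G# A B; A is degree 6, and the triad built there (A-C#-E) is major, so it is VI.
The scale of A major is A B C# D E F# G#; A is degree 1, and the triad built there (A-C#-E) is major, so it is I.

VI in C# minor; I in A major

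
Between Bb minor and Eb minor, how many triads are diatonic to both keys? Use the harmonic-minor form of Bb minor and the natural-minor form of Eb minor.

3

Diatonic triads of Bb minor (harmonic minor): Bbm (i), Cdim (ii°), Dbaug (III+), Ebm (iv), F (V), Gb (VI), Adim (vii°).
Diatonic triads of Eb minor (natural minor): Ebm (i), Fdim (ii°), Gb (III), Abm (iv), Bbm (v), Cb (VI), Db (VII).
Matching root and quality in both lists: Bbm, Ebm, Gb.
That gives 3 common triads.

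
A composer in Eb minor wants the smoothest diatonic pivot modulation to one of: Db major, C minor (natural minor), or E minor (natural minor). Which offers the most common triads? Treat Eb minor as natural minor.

Db major

Triads of Eb minor (natural minor): Eb minor (i), F diminished (ii°), Gb major (III), Ab minor (iv), Bb minor (v), Cb major (VI), Db major (VII).
Db major shares 4: Ebm, Gb, Bbm, Db.
C minor (natural minor) shares 0: none.
E minor (natural minor) shares 0: none.
The most common triads (4) are shared with Db major.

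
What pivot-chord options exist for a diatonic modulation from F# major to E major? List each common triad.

Triads in F# major: F# (I), G#m (ii), A#m (iii), B (IV), C# (V), D#m (vi), E#dim (vii°).
Triads in E major: E (I), F#m (ii), G#m (iii), A (IV), B (V), C#m (vi), D#dim (vii°).
Shared triads with their functions: G#m (ii in F# major, iii in E major); B (IV in F# major, V in E major).

G#m, B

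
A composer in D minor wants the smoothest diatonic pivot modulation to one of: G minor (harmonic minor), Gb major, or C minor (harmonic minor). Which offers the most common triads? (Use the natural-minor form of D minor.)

Triads of D minor (natural minor): D minor (i), E diminished (ii°), F major (III), G minor (iv), A minor (v), Bb major (VI), C major (VII).
G minor (harmonic minor) shares 1: Gm.
Gb major shares 0: none.
C minor (harmonic minor) shares 0: none.
The most common triads (1) are shared with G minor.

G minor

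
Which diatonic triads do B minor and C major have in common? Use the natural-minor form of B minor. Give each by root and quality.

Em, G

Triads in B minor (natural minor): B minor (i), C# diminished (ii°), D major (III), E minor (iv), F# minor (v), G major (VI), A major (VII).
Triads in C major: C major (I), D minor (ii), E minor (iii), F major (IV), G major (V), A minor (vi), B diminished (vii°).
Shared triads with their functions: E minor (iv in B minor, iii in C major); G major (VI in B minor, V in C major).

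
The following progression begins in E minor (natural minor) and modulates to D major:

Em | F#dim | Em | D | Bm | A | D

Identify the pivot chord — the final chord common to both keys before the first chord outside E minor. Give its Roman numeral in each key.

Chords diatonic to E minor: Em, F#dim, G, Am, Bm, C, D.
Reading the progression, the first chord not in that set is A, so the modulation leaves E minor there.
The chord immediately before A is Bm, which is diatonic to both keys: v in E minor and vi in D major.

Bm — v in E minor, vi in D major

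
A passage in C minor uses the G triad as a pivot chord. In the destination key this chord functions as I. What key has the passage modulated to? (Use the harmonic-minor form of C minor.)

G major

The numeral I denotes a major triad on scale degree 1. With G on degree 1, the tonic of the new key is G.
Degree 1 carries a major triad in major keys, so the destination is G major.
Check: the diatonic triads of G major are G (I), Am (ii), Bm (iii), C (IV), D (V), Em (vi), F#dim (vii°) — G is indeed I.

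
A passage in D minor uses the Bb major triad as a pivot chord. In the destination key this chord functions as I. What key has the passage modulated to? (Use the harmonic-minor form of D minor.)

Bb major

The numeral I denotes a major triad on scale degree 1. With Bb on degree 1, the tonic of the new key is Bb.
Degree 1 carries a major triad in major keys, so the destination is Bb major.
Check: the diatonic triads of Bb major are Bb (I), Cm (ii), Dm (iii), Eb (IV), F (V), Gm (vi), Adim (vii°) — Bb major is indeed I.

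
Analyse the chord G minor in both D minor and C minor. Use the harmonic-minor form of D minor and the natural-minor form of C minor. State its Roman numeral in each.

iv in D minor; v in C minor

The scale of D minor (harmonic minor) is D E F G A Bb C#; G is degree 4, and the triad built there (G-Bb-D) is minor, so it is iv.
The scale of C minor (natural minor) is C D Eb F G Ab Bb; G is degree 5, and the triad built there (G-Bb-D) is minor, so it is v.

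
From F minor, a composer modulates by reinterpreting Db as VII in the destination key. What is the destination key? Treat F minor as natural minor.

Eb minor

The numeral VII denotes a major triad on scale degree 7. With Db on degree 7, the tonic of the new key is Eb.
Degree 7 carries a major triad in natural-minor keys, so the destination is Eb minor.
Check: the diatonic triads of Eb minor (natural minor) are Ebm (i), Fdim (ii°), Gb (III), Abm (iv), Bbm (v), Cb (VI), Db (VII) — Db is indeed VII.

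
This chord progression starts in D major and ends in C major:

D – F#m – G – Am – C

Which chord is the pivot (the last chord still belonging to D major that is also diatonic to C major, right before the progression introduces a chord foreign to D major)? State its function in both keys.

Chords diatonic to D major: D, Em, F#m, G, A, Bm, C#dim.
Reading the progression, the first chord not in that set is Am, so the modulation leaves D major there.
The chord immediately before Am is G, which is diatonic to both keys: IV in D major and V in C major.

G — IV in D major, V in C major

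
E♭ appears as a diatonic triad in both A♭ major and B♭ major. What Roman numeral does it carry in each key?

V in A♭ major; IV in B♭ major

The scale of A♭ major is A♭ B♭ C D♭ E♭ F G; E♭ is degree 5, and the triad built there (E♭-G-B♭) is major, so it is V.
The scale of B♭ major is B♭ C D E♭ F G A; E♭ is degree 4, and the triad built there (E♭-G-B♭) is major, so it is IV.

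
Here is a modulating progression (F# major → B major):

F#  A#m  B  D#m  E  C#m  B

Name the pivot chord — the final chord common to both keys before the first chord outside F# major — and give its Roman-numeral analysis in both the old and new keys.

Chords diatonic to F# major: F#, G#m, A#m, B, C#, D#m, E#dim.
Reading the progression, the first chord not in that set is E, so the modulation leaves F# major there.
The chord immediately before E is D#m, which is diatonic to both keys: vi in F# major and iii in B major.

D#m — vi in F# major, iii in B major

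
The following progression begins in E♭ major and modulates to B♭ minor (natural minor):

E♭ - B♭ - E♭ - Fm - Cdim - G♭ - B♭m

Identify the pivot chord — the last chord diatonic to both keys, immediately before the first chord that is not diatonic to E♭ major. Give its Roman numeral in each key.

Fm — ii in E♭ major, v in B♭ minor

Chords diatonic to E♭ major: E♭, Fm, Gm, A♭, B♭, Cm, Ddim.
Reading the progression, the first chord not in that set is Cdim, so the modulation leaves E♭ major there.
The chord immediately before Cdim is Fm, which is diatonic to both keys: ii in E♭ major and v in B♭ minor.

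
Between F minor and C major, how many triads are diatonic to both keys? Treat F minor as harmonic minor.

1

Diatonic triads of F minor (harmonic minor): Fm (i), Gdim (ii°), Abaug (III+), Bbm (iv), C (V), Db (VI), Edim (vii°).
Diatonic triads of C major: C (I), Dm (ii), Em (iii), F (IV), G (V), Am (vi), Bdim (vii°).
Matching root and quality in both lists: C.
That gives 1 common triad.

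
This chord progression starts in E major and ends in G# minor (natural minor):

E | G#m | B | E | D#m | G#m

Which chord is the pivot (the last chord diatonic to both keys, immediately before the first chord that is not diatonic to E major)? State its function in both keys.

Chords diatonic to E major: E, F#m, G#m, A, B, C#m, D#dim.
Reading the progression, the first chord not in that set is D#m, so the modulation leaves E major there.
The chord immediately before D#m is E, which is diatonic to both keys: I in E major and VI in G# minor.

E — I in E major, VI in G# minor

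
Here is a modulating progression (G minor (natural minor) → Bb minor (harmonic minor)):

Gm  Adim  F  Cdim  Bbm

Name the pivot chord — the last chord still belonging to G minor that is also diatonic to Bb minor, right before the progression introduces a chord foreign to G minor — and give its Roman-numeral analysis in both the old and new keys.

Chords diatonic to G minor: Gm, Adim, Bb, Cm, Dm, Eb, F.
Reading the progression, the first chord not in that set is Cdim, so the modulation leaves G minor there.
The chord immediately before Cdim is F, which is diatonic to both keys: VII in G minor and V in Bb minor.

F — VII in G minor, V in Bb minor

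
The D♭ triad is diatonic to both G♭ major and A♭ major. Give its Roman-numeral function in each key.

V in G♭ major; IV in A♭ major

The scale of G♭ major is G♭ A♭ B♭ C♭ D♭ E♭ F; D♭ is degree 5, and the triad built there (D♭-F-A♭) is major, so it is V.
The scale of A♭ major is A♭ B♭ C D♭ E♭ F G; D♭ is degree 4, and the triad built there (D♭-F-A♭) is major, so it is IV.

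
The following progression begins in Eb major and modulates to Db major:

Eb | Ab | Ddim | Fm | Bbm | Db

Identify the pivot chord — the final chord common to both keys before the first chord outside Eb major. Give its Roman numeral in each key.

Fm — ii in Eb major, iii in Db major

Chords diatonic to Eb major: Eb, Fm, Gm, Ab, Bb, Cm, Ddim.
Reading the progression, the first chord not in that set is Bbm, so the modulation leaves Eb major there.
The chord immediately before Bbm is Fm, which is diatonic to both keys: ii in Eb major and iii in Db major.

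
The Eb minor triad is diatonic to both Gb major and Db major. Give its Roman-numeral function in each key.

The scale of Gb major is Gb Ab Bb Cb Db Eb F; Eb is degree 6, and the triad built there (Eb-Gb-Bb) is minor, so it is vi.
The scale of Db major is Db Eb F Gb Ab Bb C; Eb is degree 2, and the triad built there (Eb-Gb-Bb) is minor, so it is ii.

vi in Gb major; ii in Db major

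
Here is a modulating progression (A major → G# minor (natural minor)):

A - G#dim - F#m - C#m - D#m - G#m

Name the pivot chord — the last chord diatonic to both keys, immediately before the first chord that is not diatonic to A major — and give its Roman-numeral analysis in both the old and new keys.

Chords diatonic to A major: A, Bm, C#m, D, E, F#m, G#dim.
Reading the progression, the first chord not in that set is D#m, so the modulation leaves A major there.
The chord immediately before D#m is C#m, which is diatonic to both keys: iii in A major and iv in G# minor.

C#m — iii in A major, iv in G# minor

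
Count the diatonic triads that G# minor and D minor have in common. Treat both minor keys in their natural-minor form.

Diatonic triads of G# minor (natural minor): G#m (i), A#dim (ii°), B (III), C#m (iv), D#m (v), E (VI), F# (VII).
Diatonic triads of D minor (natural minor): Dm (i), Edim (ii°), F (III), Gm (iv), Am (v), Bb (VI), C (VII).
No triad has the same root and quality in both keys.

0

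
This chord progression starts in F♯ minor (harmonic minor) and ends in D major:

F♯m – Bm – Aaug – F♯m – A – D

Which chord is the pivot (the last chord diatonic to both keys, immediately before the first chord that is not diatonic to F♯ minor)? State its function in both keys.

F♯m — i in F♯ minor, iii in D major

Chords diatonic to F♯ minor: F♯m, G♯dim, Aaug, Bm, C♯, D, E♯dim.
Reading the progression, the first chord not in that set is A, so the modulation leaves F♯ minor there.
The chord immediately before A is F♯m, which is diatonic to both keys: i in F♯ minor and iii in D major.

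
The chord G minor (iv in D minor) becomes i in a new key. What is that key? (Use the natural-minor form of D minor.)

G minor

The numeral i denotes a minor triad on scale degree 1. With G on degree 1, the tonic of the new key is G.
Degree 1 carries a minor triad in minor keys, so the destination is G minor.
Check: the diatonic triads of G minor (natural minor) are Gm (i), Adim (ii°), Bb (III), Cm (iv), Dm (v), Eb (VI), F (VII) — G minor is indeed i.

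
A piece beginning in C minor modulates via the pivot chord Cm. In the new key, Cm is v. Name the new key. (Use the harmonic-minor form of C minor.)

The numeral v denotes a minor triad on scale degree 5. With C on degree 5, the tonic of the new key is F.
Degree 5 carries a minor triad in natural-minor keys, so the destination is F minor.
Check: the diatonic triads of F minor (natural minor) are Fm (i), Gdim (ii°), Ab (III), Bbm (iv), Cm (v), Db (VI), Eb (VII) — Cm is indeed v.

F minor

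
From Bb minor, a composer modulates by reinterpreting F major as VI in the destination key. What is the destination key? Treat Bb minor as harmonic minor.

A minor

The numeral VI denotes a major triad on scale degree 6. With F on degree 6, the tonic of the new key is A.
Degree 6 carries a major triad in minor keys, so the destination is A minor.
Check: the diatonic triads of A minor (natural minor) are Am (i), Bdim (ii°), C (III), Dm (iv), Em (v), F (VI), G (VII) — F major is indeed VI.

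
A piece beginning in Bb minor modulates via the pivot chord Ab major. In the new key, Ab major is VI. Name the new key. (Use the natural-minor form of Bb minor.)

C minor

The numeral VI denotes a major triad on scale degree 6. With Ab on degree 6, the tonic of the new key is C.
Degree 6 carries a major triad in minor keys, so the destination is C minor.
Check: the diatonic triads of C minor (natural minor) are Cm (i), Ddim (ii°), Eb (III), Fm (iv), Gm (v), Ab (VI), Bb (VII) — Ab major is indeed VI.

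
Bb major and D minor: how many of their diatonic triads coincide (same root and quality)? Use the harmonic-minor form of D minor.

3

Diatonic triads of Bb major: Bb (I), Cm (ii), Dm (iii), Eb (IV), F (V), Gm (vi), Adim (vii°).
Diatonic triads of D minor (harmonic minor): Dm (i), Edim (ii°), Faug (III+), Gm (iv), A (V), Bb (VI), C#dim (vii°).
Matching root and quality in both lists: Bb, Dm, Gm.
That gives 3 common triads.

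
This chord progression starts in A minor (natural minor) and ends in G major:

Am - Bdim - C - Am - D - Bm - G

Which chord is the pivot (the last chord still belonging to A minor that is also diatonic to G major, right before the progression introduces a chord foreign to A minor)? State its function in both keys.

Am — i in A minor, ii in G major

Chords diatonic to A minor: Am, Bdim, C, Dm, Em, F, G.
Reading the progression, the first chord not in that set is D, so the modulation leaves A minor there.
The chord immediately before D is Am, which is diatonic to both keys: i in A minor and ii in G major.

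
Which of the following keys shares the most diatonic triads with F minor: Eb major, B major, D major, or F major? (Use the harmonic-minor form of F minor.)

F major

Triads of F minor (harmonic minor): Fm (i), Gdim (ii°), Abaug (III+), Bbm (iv), C (V), Db (VI), Edim (vii°).
Eb major shares 1: Fm.
B major shares 0: none.
D major shares 0: none.
F major shares 2: C, Edim.
The most common triads (2) are shared with F major.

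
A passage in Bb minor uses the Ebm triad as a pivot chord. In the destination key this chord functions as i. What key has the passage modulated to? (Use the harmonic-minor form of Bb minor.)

Eb minor

The numeral i denotes a minor triad on scale degree 1. With Eb on degree 1, the tonic of the new key is Eb.
Degree 1 carries a minor triad in minor keys, so the destination is Eb minor.
Check: the diatonic triads of Eb minor (natural minor) are Ebm (i), Fdim (ii°), Gb (III), Abm (iv), Bbm (v), Cb (VI), Db (VII) — Ebm is indeed i.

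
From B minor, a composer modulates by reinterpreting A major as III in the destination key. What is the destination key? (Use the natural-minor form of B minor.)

F# minor

The numeral III denotes a major triad on scale degree 3. With A on degree 3, the tonic of the new key is F#.
Degree 3 carries a major triad in natural-minor keys, so the destination is F# minor.
Check: the diatonic triads of F# minor (natural minor) are F#m (i), G#dim (ii°), A (III), Bm (iv), C#m (v), D (VI), E (VII) — A major is indeed III.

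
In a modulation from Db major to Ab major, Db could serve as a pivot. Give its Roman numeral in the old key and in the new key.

The scale of Db major is Db Eb F Gb Ab Bb C; Db is degree 1, and the triad built there (Db-F-Ab) is major, so it is I.
The scale of Ab major is Ab Bb C Db Eb F G; Db is degree 4, and the triad built there (Db-F-Ab) is major, so it is IV.

I in Db major; IV in Ab major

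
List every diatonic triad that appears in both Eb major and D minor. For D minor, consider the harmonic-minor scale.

Gm, Bb

Triads in Eb major: Eb major (I), F minor (ii), G minor (iii), Ab major (IV), Bb major (V), C minor (vi), D diminished (vii°).
Triads in D minor (harmonic minor): D minor (i), E diminished (ii°), F augmented (III+), G minor (iv), A major (V), Bb major (VI), C# diminished (vii°).
Shared triads with their functions: G minor (iii in Eb major, iv in D minor); Bb major (V in Eb major, VI in D minor).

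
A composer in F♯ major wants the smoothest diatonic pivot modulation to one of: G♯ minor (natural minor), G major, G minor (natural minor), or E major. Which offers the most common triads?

Triads of F♯ major: F♯ (I), G♯m (ii), A♯m (iii), B (IV), C♯ (V), D♯m (vi), E♯dim (vii°).
G♯ minor (natural minor) shares 4: F♯, G♯m, B, D♯m.
G major shares 0: none.
G minor (natural minor) shares 0: none.
E major shares 2: G♯m, B.
The most common triads (4) are shared with G♯ minor.

G♯ minor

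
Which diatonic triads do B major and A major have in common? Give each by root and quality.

Triads in B major: B (I), C♯m (ii), D♯m (iii), E (IV), F♯ (V), G♯m (vi), A♯dim (vii°).
Triads in A major: A (I), Bm (ii), C♯m (iii), D (IV), E (V), F♯m (vi), G♯dim (vii°).
Shared triads with their functions: C♯m (ii in B major, iii in A major); E (IV in B major, V in A major).

C♯m, E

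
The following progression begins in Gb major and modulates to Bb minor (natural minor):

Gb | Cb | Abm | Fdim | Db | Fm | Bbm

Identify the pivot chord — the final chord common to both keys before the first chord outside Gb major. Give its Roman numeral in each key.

Chords diatonic to Gb major: Gb, Abm, Bbm, Cb, Db, Ebm, Fdim.
Reading the progression, the first chord not in that set is Fm, so the modulation leaves Gb major there.
The chord immediately before Fm is Db, which is diatonic to both keys: V in Gb major and III in Bb minor.

Db — V in Gb major, III in Bb minor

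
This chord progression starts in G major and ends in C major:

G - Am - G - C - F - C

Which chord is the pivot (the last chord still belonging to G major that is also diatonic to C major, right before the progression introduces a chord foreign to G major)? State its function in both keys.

Chords diatonic to G major: G, Am, Bm, C, D, Em, F#dim.
Reading the progression, the first chord not in that set is F, so the modulation leaves G major there.
The chord immediately before F is C, which is diatonic to both keys: IV in G major and I in C major.

C — IV in G major, I in C major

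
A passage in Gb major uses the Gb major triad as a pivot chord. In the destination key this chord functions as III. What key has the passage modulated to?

The numeral III denotes a major triad on scale degree 3. With Gb on degree 3, the tonic of the new key is Eb.
Degree 3 carries a major triad in natural-minor keys, so the destination is Eb minor.
Check: the diatonic triads of Eb minor (natural minor) are Ebm (i), Fdim (ii°), Gb (III), Abm (iv), Bbm (v), Cb (VI), Db (VII) — Gb major is indeed III.

Eb minor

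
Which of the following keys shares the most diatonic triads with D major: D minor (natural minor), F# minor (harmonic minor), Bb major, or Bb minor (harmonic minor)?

F# minor

Triads of D major: D (I), Em (ii), F#m (iii), G (IV), A (V), Bm (vi), C#dim (vii°).
D minor (natural minor) shares 0: none.
F# minor (harmonic minor) shares 3: D, F#m, Bm.
Bb major shares 0: none.
Bb minor (harmonic minor) shares 0: none.
The most common triads (3) are shared with F# minor.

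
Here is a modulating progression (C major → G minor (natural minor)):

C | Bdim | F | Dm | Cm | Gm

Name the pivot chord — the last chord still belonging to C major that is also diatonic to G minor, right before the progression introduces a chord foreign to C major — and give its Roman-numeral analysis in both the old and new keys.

Dm — ii in C major, v in G minor

Chords diatonic to C major: C, Dm, Em, F, G, Am, Bdim.
Reading the progression, the first chord not in that set is Cm, so the modulation leaves C major there.
The chord immediately before Cm is Dm, which is diatonic to both keys: ii in C major and v in G minor.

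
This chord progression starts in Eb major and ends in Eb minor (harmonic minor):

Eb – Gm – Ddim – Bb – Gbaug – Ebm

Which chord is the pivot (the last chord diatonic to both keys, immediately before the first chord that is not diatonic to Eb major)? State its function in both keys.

Bb — V in Eb major, V in Eb minor

Chords diatonic to Eb major: Eb, Fm, Gm, Ab, Bb, Cm, Ddim.
Reading the progression, the first chord not in that set is Gbaug, so the modulation leaves Eb major there.
The chord immediately before Gbaug is Bb, which is diatonic to both keys: V in Eb major and V in Eb minor.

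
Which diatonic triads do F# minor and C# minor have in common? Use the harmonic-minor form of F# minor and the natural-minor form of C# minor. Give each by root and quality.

Triads in F# minor (harmonic minor): F#m (i), G#dim (ii°), Aaug (III+), Bm (iv), C# (V), D (VI), E#dim (vii°).
Triads in C# minor (natural minor): C#m (i), D#dim (ii°), E (III), F#m (iv), G#m (v), A (VI), B (VII).
Shared triads with their functions: F#m (i in F# minor, iv in C# minor).

F#m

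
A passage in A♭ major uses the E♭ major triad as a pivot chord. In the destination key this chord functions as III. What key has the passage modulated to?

The numeral III denotes a major triad on scale degree 3. With E♭ on degree 3, the tonic of the new key is C.
Degree 3 carries a major triad in natural-minor keys, so the destination is C minor.
Check: the diatonic triads of C minor (natural minor) are Cm (i), Ddim (ii°), E♭ (III), Fm (iv), Gm (v), A♭ (VI), B♭ (VII) — E♭ major is indeed III.

C minor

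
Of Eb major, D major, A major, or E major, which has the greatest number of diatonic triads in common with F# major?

E major

Triads of F# major: F# major (I), G# minor (ii), A# minor (iii), B major (IV), C# major (V), D# minor (vi), E# diminished (vii°).
Eb major shares 0: none.
D major shares 0: none.
A major shares 0: none.
E major shares 2: G#m, B.
The most common triads (2) are shared with E major.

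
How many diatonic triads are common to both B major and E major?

4

Diatonic triads of B major: B (I), C♯m (ii), D♯m (iii), E (IV), F♯ (V), G♯m (vi), A♯dim (vii°).
Diatonic triads of E major: E (I), F♯m (ii), G♯m (iii), A (IV), B (V), C♯m (vi), D♯dim (vii°).
Matching root and quality in both lists: B, C♯m, E, G♯m.
That gives 4 common triads.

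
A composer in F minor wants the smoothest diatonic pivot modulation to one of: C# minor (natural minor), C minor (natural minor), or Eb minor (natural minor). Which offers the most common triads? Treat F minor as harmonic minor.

Triads of F minor (harmonic minor): Fm (i), Gdim (ii°), Abaug (III+), Bbm (iv), C (V), Db (VI), Edim (vii°).
C# minor (natural minor) shares 0: none.
C minor (natural minor) shares 1: Fm.
Eb minor (natural minor) shares 2: Bbm, Db.
The most common triads (2) are shared with Eb minor.

Eb minor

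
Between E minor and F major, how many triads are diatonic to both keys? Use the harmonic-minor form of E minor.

2

Diatonic triads of E minor (harmonic minor): Em (i), F♯dim (ii°), Gaug (III+), Am (iv), B (V), C (VI), D♯dim (vii°).
Diatonic triads of F major: F (I), Gm (ii), Am (iii), B♭ (IV), C (V), Dm (vi), Edim (vii°).
Matching root and quality in both lists: Am, C.
That gives 2 common triads.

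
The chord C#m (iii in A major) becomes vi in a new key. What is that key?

The numeral vi denotes a minor triad on scale degree 6. With C# on degree 6, the tonic of the new key is E.
Degree 6 carries a minor triad in major keys, so the destination is E major.
Check: the diatonic triads of E major are E (I), F#m (ii), G#m (iii), A (IV), B (V), C#m (vi), D#dim (vii°) — C#m is indeed vi.

E major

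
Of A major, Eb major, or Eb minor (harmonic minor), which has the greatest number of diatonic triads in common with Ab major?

Eb major

Triads of Ab major: Ab major (I), Bb minor (ii), C minor (iii), Db major (IV), Eb major (V), F minor (vi), G diminished (vii°).
A major shares 0: none.
Eb major shares 4: Ab, Cm, Eb, Fm.
Eb minor (harmonic minor) shares 0: none.
The most common triads (4) are shared with Eb major.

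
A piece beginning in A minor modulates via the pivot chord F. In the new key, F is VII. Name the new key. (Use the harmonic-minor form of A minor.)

G minor

The numeral VII denotes a major triad on scale degree 7. With F on degree 7, the tonic of the new key is G.
Degree 7 carries a major triad in natural-minor keys, so the destination is G minor.
Check: the diatonic triads of G minor (natural minor) are Gm (i), Adim (ii°), Bb (III), Cm (iv), Dm (v), Eb (VI), F (VII) — F is indeed VII.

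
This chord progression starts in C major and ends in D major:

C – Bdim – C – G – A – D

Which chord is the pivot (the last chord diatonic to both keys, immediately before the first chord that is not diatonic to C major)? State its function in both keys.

Chords diatonic to C major: C, Dm, Em, F, G, Am, Bdim.
Reading the progression, the first chord not in that set is A, so the modulation leaves C major there.
The chord immediately before A is G, which is diatonic to both keys: V in C major and IV in D major.

G — V in C major, IV in D major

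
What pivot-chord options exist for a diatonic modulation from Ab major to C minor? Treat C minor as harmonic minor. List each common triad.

Ab, Cm, Fm

Triads in Ab major: Ab (I), Bbm (ii), Cm (iii), Db (IV), Eb (V), Fm (vi), Gdim (vii°).
Triads in C minor (harmonic minor): Cm (i), Ddim (ii°), Ebaug (III+), Fm (iv), G (V), Ab (VI), Bdim (vii°).
Shared triads with their functions: Ab (I in Ab major, VI in C minor); Cm (iii in Ab major, i in C minor); Fm (vi in Ab major, iv in C minor).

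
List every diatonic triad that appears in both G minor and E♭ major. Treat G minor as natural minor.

Triads in G minor (natural minor): Gm (i), Adim (ii°), B♭ (III), Cm (iv), Dm (v), E♭ (VI), F (VII).
Triads in E♭ major: E♭ (I), Fm (ii), Gm (iii), A♭ (IV), B♭ (V), Cm (vi), Ddim (vii°).
Shared triads with their functions: Gm (i in G minor, iii in E♭ major); B♭ (III in G minor, V in E♭ major); Cm (iv in G minor, vi in E♭ major); E♭ (VI in G minor, I in E♭ major).

Gm, B♭, Cm, E♭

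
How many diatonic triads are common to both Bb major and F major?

Diatonic triads of Bb major: Bb (I), Cm (ii), Dm (iii), Eb (IV), F (V), Gm (vi), Adim (vii°).
Diatonic triads of F major: F (I), Gm (ii), Am (iii), Bb (IV), C (V), Dm (vi), Edim (vii°).
Matching root and quality in both lists: Bb, Dm, F, Gm.
That gives 4 common triads.

4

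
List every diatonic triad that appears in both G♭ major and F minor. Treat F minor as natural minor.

B♭m, D♭

Triads in G♭ major: G♭ major (I), A♭ minor (ii), B♭ minor (iii), C♭ major (IV), D♭ major (V), E♭ minor (vi), F diminished (vii°).
Triads in F minor (natural minor): F minor (i), G diminished (ii°), A♭ major (III), B♭ minor (iv), C minor (v), D♭ major (VI), E♭ major (VII).
Shared triads with their functions: B♭ minor (iii in G♭ major, iv in F minor); D♭ major (V in G♭ major, VI in F minor).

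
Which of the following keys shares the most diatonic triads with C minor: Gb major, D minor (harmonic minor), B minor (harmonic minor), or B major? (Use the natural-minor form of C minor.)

D minor

Triads of C minor (natural minor): Cm (i), Ddim (ii°), Eb (III), Fm (iv), Gm (v), Ab (VI), Bb (VII).
Gb major shares 0: none.
D minor (harmonic minor) shares 2: Gm, Bb.
B minor (harmonic minor) shares 0: none.
B major shares 0: none.
The most common triads (2) are shared with D minor.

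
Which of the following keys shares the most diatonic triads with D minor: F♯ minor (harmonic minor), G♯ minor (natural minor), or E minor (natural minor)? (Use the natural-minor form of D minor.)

Triads of D minor (natural minor): Dm (i), Edim (ii°), F (III), Gm (iv), Am (v), B♭ (VI), C (VII).
F♯ minor (harmonic minor) shares 0: none.
G♯ minor (natural minor) shares 0: none.
E minor (natural minor) shares 2: Am, C.
The most common triads (2) are shared with E minor.

E minor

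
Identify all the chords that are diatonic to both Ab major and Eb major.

Triads in Ab major: Ab major (I), Bb minor (ii), C minor (iii), Db major (IV), Eb major (V), F minor (vi), G diminished (vii°).
Triads in Eb major: Eb major (I), F minor (ii), G minor (iii), Ab major (IV), Bb major (V), C minor (vi), D diminished (vii°).
Shared triads with their functions: Ab major (I in Ab major, IV in Eb major); C minor (iii in Ab major, vi in Eb major); Eb major (V in Ab major, I in Eb major); F minor (vi in Ab major, ii in Eb major).

Ab, Cm, Eb, Fm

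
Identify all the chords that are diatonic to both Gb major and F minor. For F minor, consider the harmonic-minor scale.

Bbm, Db

Triads in Gb major: Gb (I), Abm (ii), Bbm (iii), Cb (IV), Db (V), Ebm (vi), Fdim (vii°).
Triads in F minor (harmonic minor): Fm (i), Gdim (ii°), Abaug (III+), Bbm (iv), C (V), Db (VI), Edim (vii°).
Shared triads with their functions: Bbm (iii in Gb major, iv in F minor); Db (V in Gb major, VI in F minor).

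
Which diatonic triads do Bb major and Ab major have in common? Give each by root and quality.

Cm, Eb

Triads in Bb major: Bb (I), Cm (ii), Dm (iii), Eb (IV), F (V), Gm (vi), Adim (vii°).
Triads in Ab major: Ab (I), Bbm (ii), Cm (iii), Db (IV), Eb (V), Fm (vi), Gdim (vii°).
Shared triads with their functions: Cm (ii in Bb major, iii in Ab major); Eb (IV in Bb major, V in Ab major).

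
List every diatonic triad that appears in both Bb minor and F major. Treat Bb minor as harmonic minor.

F

Triads in Bb minor (harmonic minor): Bbm (i), Cdim (ii°), Dbaug (III+), Ebm (iv), F (V), Gb (VI), Adim (vii°).
Triads in F major: F (I), Gm (ii), Am (iii), Bb (IV), C (V), Dm (vi), Edim (vii°).
Shared triads with their functions: F (V in Bb minor, I in F major).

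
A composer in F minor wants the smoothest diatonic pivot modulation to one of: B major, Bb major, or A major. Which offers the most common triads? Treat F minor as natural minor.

Bb major

Triads of F minor (natural minor): F minor (i), G diminished (ii°), Ab major (III), Bb minor (iv), C minor (v), Db major (VI), Eb major (VII).
B major shares 0: none.
Bb major shares 2: Cm, Eb.
A major shares 0: none.
The most common triads (2) are shared with Bb major.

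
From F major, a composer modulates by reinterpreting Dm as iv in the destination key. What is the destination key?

A minor

The numeral iv denotes a minor triad on scale degree 4. With D on degree 4, the tonic of the new key is A.
Degree 4 carries a minor triad in minor keys, so the destination is A minor.
Check: the diatonic triads of A minor (natural minor) are Am (i), Bdim (ii°), C (III), Dm (iv), Em (v), F (VI), G (VII) — Dm is indeed iv.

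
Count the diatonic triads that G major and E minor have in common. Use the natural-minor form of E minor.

7

Diatonic triads of G major: G (I), Am (ii), Bm (iii), C (IV), D (V), Em (vi), F♯dim (vii°).
Diatonic triads of E minor (natural minor): Em (i), F♯dim (ii°), G (III), Am (iv), Bm (v), C (VI), D (VII).
Matching root and quality in both lists: G, Am, Bm, C, D, Em, F♯dim.
That gives 7 common triads.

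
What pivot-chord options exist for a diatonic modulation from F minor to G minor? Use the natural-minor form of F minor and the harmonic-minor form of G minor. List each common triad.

Triads in F minor (natural minor): F minor (i), G diminished (ii°), Ab major (III), Bb minor (iv), C minor (v), Db major (VI), Eb major (VII).
Triads in G minor (harmonic minor): G minor (i), A diminished (ii°), Bb augmented (III+), C minor (iv), D major (V), Eb major (VI), F# diminished (vii°).
Shared triads with their functions: C minor (v in F minor, iv in G minor); Eb major (VII in F minor, VI in G minor).

Cm, Eb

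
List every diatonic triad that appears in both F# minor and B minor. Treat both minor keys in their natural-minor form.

F#m, A, Bm, D

Triads in F# minor (natural minor): F#m (i), G#dim (ii°), A (III), Bm (iv), C#m (v), D (VI), E (VII).
Triads in B minor (natural minor): Bm (i), C#dim (ii°), D (III), Em (iv), F#m (v), G (VI), A (VII).
Shared triads with their functions: F#m (i in F# minor, v in B minor); A (III in F# minor, VII in B minor); Bm (iv in F# minor, i in B minor); D (VI in F# minor, III in B minor).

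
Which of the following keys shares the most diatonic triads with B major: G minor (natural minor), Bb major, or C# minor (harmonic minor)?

C# minor

Triads of B major: B (I), C#m (ii), D#m (iii), E (IV), F# (V), G#m (vi), A#dim (vii°).
G minor (natural minor) shares 0: none.
Bb major shares 0: none.
C# minor (harmonic minor) shares 1: C#m.
The most common triads (1) are shared with C# minor.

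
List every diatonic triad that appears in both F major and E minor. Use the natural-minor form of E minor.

Triads in F major: F (I), Gm (ii), Am (iii), Bb (IV), C (V), Dm (vi), Edim (vii°).
Triads in E minor (natural minor): Em (i), F#dim (ii°), G (III), Am (iv), Bm (v), C (VI), D (VII).
Shared triads with their functions: Am (iii in F major, iv in E minor); C (V in F major, VI in E minor).

Am, C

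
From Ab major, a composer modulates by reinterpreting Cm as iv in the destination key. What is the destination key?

The numeral iv denotes a minor triad on scale degree 4. With C on degree 4, the tonic of the new key is G.
Degree 4 carries a minor triad in minor keys, so the destination is G minor.
Check: the diatonic triads of G minor (natural minor) are Gm (i), Adim (ii°), Bb (III), Cm (iv), Dm (v), Eb (VI), F (VII) — Cm is indeed iv.

G minor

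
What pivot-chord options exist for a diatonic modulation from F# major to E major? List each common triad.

Triads in F# major: F# major (I), G# minor (ii), A# minor (iii), B major (IV), C# major (V), D# minor (vi), E# diminished (vii°).
Triads in E major: E major (I), F# minor (ii), G# minor (iii), A major (IV), B major (V), C# minor (vi), D# diminished (vii°).
Shared triads with their functions: G# minor (ii in F# major, iii in E major); B major (IV in F# major, V in E major).

G#m, B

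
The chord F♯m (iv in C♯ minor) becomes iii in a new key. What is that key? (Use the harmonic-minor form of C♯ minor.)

The numeral iii denotes a minor triad on scale degree 3. With F♯ on degree 3, the tonic of the new key is D.
Degree 3 carries a minor triad in major keys, so the destination is D major.
Check: the diatonic triads of D major are D (I), Em (ii), F♯m (iii), G (IV), A (V), Bm (vi), C♯dim (vii°) — F♯m is indeed iii.

D major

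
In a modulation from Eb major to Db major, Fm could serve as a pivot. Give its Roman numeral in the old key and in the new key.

The scale of Eb major is Eb F G Ab Bb C D; F is degree 2, and the triad built there (F-Ab-C) is minor, so it is ii.
The scale of Db major is Db Eb F Gb Ab Bb C; F is degree 3, and the triad built there (F-Ab-C) is minor, so it is iii.

ii in Eb major; iii in Db major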